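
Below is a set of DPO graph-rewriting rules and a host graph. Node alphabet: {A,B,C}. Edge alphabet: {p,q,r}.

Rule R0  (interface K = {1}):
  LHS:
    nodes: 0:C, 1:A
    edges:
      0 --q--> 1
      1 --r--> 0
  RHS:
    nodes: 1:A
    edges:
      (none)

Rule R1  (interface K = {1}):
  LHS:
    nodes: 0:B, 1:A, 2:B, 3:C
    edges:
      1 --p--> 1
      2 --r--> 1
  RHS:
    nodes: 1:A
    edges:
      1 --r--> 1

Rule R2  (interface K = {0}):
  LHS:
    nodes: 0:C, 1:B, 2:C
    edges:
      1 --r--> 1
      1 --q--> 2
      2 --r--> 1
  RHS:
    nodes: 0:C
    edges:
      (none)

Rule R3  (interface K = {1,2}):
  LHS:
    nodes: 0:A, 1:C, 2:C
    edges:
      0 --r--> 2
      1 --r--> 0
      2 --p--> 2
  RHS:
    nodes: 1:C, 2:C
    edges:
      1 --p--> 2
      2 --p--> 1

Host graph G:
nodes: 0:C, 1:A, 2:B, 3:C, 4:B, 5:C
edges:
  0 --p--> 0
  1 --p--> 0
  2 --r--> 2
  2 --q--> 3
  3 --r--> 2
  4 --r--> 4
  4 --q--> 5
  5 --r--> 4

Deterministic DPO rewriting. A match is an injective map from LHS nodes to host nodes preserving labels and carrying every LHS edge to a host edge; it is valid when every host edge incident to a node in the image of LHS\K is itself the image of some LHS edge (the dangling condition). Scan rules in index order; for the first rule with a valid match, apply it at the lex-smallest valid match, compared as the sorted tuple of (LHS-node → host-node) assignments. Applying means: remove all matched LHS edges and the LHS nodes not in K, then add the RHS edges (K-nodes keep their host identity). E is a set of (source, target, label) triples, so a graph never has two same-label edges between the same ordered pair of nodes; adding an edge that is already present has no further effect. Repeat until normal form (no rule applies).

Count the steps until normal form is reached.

[0] host  ⇒  6 nodes, 8 edges  {0-p->0 1-p->0 2-r->2 2-q->3 3-r->2 4-r->4 4-q->5 5-r->4}
[1] R2 @ {0↦0, 1↦2, 2↦3}  ⇒  4 nodes, 5 edges  {0-p->0 1-p->0 4-r->4 4-q->5 5-r->4}
[2] R2 @ {0↦0, 1↦4, 2↦5}  ⇒  2 nodes, 2 edges  {0-p->0 1-p->0}
normal form: no rule applies after step 2

Answer: 2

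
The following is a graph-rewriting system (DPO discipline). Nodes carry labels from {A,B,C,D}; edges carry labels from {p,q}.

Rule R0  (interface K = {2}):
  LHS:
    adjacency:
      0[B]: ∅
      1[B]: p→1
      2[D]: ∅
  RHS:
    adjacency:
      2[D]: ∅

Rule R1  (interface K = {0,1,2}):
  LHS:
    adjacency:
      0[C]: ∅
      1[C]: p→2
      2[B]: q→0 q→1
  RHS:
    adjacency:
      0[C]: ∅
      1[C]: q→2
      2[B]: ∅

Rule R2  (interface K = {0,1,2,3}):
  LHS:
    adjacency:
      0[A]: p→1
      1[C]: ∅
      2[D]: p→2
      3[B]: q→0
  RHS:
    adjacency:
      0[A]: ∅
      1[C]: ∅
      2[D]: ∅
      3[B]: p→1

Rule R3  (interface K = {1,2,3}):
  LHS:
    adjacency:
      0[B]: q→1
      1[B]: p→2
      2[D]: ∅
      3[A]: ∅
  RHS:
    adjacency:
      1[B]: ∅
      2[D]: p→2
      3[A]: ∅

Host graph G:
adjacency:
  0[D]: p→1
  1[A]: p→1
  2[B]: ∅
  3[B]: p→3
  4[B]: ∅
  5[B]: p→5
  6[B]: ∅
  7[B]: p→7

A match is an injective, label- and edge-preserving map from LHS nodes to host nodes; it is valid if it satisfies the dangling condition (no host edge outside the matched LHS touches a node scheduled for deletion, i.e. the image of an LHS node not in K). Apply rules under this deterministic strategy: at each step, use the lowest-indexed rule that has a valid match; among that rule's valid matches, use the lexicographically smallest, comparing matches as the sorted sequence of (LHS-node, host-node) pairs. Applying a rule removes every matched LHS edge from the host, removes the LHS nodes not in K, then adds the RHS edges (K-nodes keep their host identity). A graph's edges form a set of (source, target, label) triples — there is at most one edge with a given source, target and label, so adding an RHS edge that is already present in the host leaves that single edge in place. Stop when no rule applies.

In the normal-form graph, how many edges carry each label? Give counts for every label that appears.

Answer: p:2

Steps:
start.  V:8 E:5  edges: 0-p->1 1-p->1 3-p->3 5-p->5 7-p->7
1. fire R0 via {0↦2, 1↦3, 2↦0}  →  V:6 E:4  edges: 0-p->1 1-p->1 5-p->5 7-p->7
2. fire R0 via {0↦4, 1↦5, 2↦0}  →  V:4 E:3  edges: 0-p->1 1-p->1 7-p->7
3. fire R0 via {0↦6, 1↦7, 2↦0}  →  V:2 E:2  edges: 0-p->1 1-p->1
final graph: no rule applies after step 3
NF edges: [(0, 1, 'p'), (1, 1, 'p')]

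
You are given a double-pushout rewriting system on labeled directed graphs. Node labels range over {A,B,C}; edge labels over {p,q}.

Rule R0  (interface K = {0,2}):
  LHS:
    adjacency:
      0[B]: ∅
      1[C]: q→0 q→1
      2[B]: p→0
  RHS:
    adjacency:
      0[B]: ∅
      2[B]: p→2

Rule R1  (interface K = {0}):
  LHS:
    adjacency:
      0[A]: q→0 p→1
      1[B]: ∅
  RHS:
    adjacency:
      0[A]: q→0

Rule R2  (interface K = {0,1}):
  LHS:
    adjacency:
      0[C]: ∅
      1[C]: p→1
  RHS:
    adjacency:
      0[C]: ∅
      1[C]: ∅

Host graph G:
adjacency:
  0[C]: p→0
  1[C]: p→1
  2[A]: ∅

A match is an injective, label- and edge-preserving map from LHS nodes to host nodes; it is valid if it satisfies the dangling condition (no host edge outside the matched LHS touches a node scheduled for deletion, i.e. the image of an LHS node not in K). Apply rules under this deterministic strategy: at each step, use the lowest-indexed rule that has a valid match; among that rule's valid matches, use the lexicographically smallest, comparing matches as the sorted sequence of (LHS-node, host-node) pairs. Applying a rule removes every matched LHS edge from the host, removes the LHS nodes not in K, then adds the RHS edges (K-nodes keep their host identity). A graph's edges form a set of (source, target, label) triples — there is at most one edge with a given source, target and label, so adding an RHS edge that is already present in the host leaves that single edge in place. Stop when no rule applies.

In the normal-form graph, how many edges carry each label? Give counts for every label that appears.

initial: |V|=3 |E|=2  E = 0-p->0 1-p->1
step 1: apply R2 at {0↦0, 1↦1}  → |V|=3 |E|=1  E = 0-p->0
step 2: apply R2 at {0↦1, 1↦0}  → |V|=3 |E|=0  E = ∅
normal form: no rule applies after step 2
NF edges: []

Answer: (no edges)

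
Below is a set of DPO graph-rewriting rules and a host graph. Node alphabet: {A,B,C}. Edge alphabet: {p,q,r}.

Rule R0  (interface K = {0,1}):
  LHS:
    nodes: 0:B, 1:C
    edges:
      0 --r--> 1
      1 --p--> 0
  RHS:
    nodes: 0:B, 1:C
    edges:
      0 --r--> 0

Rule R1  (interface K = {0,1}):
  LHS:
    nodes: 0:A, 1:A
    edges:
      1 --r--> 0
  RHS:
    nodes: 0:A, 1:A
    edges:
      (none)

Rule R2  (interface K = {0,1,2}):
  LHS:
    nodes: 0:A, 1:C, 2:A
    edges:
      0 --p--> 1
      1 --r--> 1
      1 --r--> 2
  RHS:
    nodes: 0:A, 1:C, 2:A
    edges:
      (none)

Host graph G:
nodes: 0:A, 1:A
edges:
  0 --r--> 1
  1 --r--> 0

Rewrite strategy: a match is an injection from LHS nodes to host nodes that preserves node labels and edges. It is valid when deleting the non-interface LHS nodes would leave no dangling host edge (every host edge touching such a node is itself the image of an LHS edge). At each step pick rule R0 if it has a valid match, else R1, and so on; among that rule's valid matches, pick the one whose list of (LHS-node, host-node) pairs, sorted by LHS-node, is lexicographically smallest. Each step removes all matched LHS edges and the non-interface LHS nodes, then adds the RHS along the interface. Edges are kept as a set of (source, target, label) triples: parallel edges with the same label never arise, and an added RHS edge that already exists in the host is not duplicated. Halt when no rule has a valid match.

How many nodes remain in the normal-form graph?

Answer: 2

Derivation:
start.  V:2 E:2  edges: 0-r->1 1-r->0
1. fire R1 via {0↦0, 1↦1}  →  V:2 E:1  edges: 0-r->1
2. fire R1 via {0↦1, 1↦0}  →  V:2 E:0  edges: ∅
halt: no rule applies after step 2
NF nodes: {0:A, 1:A}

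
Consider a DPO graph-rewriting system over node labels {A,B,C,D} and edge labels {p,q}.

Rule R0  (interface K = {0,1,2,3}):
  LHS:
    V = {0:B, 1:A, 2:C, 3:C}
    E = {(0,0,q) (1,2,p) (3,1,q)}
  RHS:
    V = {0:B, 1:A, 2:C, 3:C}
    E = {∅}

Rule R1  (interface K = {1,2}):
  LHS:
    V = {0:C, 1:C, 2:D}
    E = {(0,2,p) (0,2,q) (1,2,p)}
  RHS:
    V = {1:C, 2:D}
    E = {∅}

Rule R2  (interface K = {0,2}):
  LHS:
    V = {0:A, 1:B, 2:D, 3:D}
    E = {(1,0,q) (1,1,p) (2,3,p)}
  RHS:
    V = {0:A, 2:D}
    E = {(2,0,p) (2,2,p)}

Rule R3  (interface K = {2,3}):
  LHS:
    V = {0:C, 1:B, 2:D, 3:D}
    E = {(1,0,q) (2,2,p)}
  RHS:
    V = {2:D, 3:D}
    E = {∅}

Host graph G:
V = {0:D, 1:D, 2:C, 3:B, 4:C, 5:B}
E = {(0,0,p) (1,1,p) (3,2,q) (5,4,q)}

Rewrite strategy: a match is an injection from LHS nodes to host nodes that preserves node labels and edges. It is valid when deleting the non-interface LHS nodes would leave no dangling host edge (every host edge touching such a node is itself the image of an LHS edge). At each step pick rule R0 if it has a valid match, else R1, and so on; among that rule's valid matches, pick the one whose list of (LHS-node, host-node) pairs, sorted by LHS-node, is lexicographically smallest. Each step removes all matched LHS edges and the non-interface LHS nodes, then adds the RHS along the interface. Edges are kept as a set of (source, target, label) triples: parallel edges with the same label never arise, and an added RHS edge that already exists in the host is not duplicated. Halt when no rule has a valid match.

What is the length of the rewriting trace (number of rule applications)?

[0] host  ⇒  6 nodes, 4 edges  {0-p->0 1-p->1 3-q->2 5-q->4}
[1] R3 @ {0↦2, 1↦3, 2↦0, 3↦1}  ⇒  4 nodes, 2 edges  {1-p->1 5-q->4}
[2] R3 @ {0↦4, 1↦5, 2↦1, 3↦0}  ⇒  2 nodes, 0 edges  {∅}
final graph: no rule applies after step 2

Answer: 2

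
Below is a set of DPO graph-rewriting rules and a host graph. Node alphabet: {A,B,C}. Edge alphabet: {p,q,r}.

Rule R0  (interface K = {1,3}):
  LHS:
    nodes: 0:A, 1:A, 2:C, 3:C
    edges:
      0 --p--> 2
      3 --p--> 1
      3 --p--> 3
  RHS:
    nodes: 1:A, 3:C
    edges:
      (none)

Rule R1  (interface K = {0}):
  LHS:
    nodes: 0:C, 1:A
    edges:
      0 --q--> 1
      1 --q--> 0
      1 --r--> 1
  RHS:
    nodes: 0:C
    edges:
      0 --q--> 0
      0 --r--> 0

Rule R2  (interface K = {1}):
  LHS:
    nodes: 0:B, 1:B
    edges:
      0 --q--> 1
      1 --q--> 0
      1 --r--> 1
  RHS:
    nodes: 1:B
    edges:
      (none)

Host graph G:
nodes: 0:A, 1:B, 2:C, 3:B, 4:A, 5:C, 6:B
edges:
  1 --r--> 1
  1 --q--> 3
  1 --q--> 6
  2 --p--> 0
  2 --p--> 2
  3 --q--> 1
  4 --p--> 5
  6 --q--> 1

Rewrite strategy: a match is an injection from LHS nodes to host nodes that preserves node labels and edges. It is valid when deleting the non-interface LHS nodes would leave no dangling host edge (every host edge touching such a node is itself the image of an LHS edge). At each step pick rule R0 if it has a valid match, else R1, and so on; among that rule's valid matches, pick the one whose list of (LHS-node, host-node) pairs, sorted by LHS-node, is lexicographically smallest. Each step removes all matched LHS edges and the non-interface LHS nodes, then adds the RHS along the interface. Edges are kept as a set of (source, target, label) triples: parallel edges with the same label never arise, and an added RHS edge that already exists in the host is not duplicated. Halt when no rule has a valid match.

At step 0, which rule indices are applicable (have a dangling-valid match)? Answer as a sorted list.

Answer: [R0,R2]

Steps:
R0: 1 valid match — {0↦4, 1↦0, 2↦5, 3↦2}
R1: no valid match — LHS pattern not found
R2: 2 valid matches — {0↦3, 1↦1}, {0↦6, 1↦1}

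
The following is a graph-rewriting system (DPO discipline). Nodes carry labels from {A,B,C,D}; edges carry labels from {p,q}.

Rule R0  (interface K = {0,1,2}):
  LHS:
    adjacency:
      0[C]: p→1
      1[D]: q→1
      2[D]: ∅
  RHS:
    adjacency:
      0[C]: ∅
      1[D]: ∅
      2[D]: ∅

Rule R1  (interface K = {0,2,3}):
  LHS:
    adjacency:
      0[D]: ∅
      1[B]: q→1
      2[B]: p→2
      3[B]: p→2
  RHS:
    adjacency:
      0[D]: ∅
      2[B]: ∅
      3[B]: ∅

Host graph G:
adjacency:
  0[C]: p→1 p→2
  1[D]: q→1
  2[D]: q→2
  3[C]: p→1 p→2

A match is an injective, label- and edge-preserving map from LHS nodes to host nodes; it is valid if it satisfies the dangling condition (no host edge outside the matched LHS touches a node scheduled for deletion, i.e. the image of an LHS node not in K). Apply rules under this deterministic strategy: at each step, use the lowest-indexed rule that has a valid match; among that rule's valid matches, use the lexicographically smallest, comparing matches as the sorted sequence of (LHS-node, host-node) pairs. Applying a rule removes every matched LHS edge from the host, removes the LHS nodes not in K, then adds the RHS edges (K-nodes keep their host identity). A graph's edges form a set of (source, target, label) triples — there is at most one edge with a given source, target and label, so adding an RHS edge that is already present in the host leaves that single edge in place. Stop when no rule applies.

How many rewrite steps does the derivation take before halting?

[0] host  ⇒  4 nodes, 6 edges  {0-p->1 0-p->2 1-q->1 2-q->2 3-p->1 3-p->2}
[1] R0 @ {0↦0, 1↦1, 2↦2}  ⇒  4 nodes, 4 edges  {0-p->2 2-q->2 3-p->1 3-p->2}
[2] R0 @ {0↦0, 1↦2, 2↦1}  ⇒  4 nodes, 2 edges  {3-p->1 3-p->2}
normal form: no rule applies after step 2

Answer: 2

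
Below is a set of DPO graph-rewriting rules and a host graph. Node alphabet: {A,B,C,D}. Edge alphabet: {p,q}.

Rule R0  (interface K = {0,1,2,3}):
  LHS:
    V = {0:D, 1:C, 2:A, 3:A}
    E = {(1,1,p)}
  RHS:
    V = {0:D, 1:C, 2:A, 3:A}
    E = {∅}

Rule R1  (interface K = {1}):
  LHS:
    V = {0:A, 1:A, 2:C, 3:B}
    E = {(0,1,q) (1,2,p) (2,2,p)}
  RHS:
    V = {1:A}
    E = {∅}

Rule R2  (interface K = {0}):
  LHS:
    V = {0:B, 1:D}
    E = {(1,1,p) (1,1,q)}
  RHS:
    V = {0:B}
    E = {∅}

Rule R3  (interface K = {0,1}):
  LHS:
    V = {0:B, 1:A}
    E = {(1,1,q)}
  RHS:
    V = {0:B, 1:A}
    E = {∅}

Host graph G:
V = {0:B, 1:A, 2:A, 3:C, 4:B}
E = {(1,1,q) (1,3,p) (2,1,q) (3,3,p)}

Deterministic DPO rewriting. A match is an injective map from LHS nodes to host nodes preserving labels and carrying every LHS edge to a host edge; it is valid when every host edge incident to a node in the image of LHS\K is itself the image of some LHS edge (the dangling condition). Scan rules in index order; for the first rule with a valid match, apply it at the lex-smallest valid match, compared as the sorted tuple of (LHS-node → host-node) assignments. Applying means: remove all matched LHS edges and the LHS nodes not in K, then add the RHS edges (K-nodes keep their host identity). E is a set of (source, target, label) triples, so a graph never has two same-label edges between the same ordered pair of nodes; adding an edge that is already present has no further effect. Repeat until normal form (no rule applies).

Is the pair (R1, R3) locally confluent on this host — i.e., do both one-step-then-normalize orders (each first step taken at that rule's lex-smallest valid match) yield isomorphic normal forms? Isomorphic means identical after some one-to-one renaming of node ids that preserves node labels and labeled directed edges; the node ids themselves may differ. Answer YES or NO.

Answer: YES

Steps:
branch R1-first: apply at {0↦2, 1↦1, 2↦3, 3↦0} → |E|=1, then 1 more step(s) → NF |V|=2 |E|=0 V={1:A, 4:B} E=∅
branch R3-first: apply at {0↦0, 1↦1} → |E|=3, then 1 more step(s) → NF |V|=2 |E|=0 V={1:A, 4:B} E=∅
graphs isomorphic (equal up to label-preserving node renaming)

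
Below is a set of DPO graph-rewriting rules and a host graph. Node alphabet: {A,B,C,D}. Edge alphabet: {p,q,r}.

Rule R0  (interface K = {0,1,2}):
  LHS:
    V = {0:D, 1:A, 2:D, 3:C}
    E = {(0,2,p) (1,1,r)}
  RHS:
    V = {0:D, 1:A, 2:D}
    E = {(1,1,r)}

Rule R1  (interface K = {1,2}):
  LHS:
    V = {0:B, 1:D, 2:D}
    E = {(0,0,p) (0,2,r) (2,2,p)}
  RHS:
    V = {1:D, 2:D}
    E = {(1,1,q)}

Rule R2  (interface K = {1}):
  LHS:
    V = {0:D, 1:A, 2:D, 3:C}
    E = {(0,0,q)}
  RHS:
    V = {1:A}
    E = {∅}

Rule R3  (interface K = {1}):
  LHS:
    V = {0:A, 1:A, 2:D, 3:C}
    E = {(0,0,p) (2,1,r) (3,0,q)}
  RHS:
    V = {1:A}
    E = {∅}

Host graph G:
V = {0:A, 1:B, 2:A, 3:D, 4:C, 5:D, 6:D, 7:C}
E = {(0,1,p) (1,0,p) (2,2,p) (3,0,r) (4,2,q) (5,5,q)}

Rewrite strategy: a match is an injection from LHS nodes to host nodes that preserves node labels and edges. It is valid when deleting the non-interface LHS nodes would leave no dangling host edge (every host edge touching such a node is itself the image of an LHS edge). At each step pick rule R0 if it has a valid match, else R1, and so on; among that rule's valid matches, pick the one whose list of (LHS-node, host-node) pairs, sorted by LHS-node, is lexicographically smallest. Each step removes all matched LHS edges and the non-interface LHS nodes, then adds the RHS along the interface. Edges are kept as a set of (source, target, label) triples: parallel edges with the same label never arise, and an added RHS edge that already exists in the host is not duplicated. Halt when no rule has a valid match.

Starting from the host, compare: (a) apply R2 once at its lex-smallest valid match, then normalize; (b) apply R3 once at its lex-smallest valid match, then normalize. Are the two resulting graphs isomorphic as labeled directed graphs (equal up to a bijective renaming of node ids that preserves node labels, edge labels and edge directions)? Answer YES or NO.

Answer: YES

Derivation:
branch R2-first: apply at {0↦5, 1↦0, 2↦6, 3↦7} → |E|=5, then 1 more step(s) → NF |V|=2 |E|=2 V={0:A, 1:B} E=0-p->1 1-p->0
branch R3-first: apply at {0↦2, 1↦0, 2↦3, 3↦4} → |E|=3, then 1 more step(s) → NF |V|=2 |E|=2 V={0:A, 1:B} E=0-p->1 1-p->0
graphs isomorphic (equal up to label-preserving node renaming)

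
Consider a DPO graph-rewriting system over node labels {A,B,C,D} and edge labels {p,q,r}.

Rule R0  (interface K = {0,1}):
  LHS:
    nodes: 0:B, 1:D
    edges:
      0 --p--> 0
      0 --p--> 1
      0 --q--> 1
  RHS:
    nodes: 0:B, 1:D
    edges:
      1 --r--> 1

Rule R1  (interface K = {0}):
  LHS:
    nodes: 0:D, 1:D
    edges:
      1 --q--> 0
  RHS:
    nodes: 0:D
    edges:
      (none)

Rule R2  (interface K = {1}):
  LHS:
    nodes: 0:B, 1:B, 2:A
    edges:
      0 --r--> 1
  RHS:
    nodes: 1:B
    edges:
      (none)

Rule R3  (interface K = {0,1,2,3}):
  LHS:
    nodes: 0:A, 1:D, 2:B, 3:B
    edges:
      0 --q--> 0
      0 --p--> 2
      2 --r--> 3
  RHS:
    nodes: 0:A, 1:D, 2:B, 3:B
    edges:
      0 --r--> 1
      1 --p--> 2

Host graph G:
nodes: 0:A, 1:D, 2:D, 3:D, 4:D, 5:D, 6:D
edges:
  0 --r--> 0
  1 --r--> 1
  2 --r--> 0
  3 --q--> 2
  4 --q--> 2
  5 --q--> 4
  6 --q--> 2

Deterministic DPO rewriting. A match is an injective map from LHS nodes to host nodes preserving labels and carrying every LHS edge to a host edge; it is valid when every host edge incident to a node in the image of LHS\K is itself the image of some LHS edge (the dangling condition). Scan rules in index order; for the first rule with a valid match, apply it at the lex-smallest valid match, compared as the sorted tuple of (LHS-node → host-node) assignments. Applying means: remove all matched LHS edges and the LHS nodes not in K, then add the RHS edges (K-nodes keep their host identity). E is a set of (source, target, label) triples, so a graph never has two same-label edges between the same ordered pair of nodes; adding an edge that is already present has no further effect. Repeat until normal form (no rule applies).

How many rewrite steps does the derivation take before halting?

initial: |V|=7 |E|=7  E = 0-r->0 1-r->1 2-r->0 3-q->2 4-q->2 5-q->4 6-q->2
step 1: apply R1 at {0↦2, 1↦3}  → |V|=6 |E|=6  E = 0-r->0 1-r->1 2-r->0 4-q->2 5-q->4 6-q->2
step 2: apply R1 at {0↦2, 1↦6}  → |V|=5 |E|=5  E = 0-r->0 1-r->1 2-r->0 4-q->2 5-q->4
step 3: apply R1 at {0↦4, 1↦5}  → |V|=4 |E|=4  E = 0-r->0 1-r->1 2-r->0 4-q->2
step 4: apply R1 at {0↦2, 1↦4}  → |V|=3 |E|=3  E = 0-r->0 1-r->1 2-r->0
halt: no rule applies after step 4

Answer: 4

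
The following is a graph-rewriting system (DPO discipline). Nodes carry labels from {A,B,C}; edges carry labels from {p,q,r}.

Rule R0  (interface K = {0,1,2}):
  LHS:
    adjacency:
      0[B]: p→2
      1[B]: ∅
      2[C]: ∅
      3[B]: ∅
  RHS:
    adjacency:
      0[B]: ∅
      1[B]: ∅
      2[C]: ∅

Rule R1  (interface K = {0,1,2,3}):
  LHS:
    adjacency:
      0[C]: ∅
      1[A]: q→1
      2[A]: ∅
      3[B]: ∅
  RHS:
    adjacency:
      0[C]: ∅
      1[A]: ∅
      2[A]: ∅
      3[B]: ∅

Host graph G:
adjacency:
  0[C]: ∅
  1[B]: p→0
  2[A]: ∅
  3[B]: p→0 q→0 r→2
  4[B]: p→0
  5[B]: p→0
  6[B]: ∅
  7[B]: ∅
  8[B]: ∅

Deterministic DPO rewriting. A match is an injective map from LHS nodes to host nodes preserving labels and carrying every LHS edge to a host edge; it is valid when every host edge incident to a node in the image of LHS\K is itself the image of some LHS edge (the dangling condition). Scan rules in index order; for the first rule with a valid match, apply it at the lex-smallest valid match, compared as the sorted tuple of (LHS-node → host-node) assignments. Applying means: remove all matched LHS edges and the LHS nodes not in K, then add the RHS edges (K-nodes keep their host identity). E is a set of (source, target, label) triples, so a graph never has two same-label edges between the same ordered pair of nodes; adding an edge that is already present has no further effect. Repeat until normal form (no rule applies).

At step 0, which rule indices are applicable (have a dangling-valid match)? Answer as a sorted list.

R0: 60 valid matches — {0↦1, 1↦3, 2↦0, 3↦6}, {0↦1, 1↦3, 2↦0, 3↦7}, {0↦1, 1↦3, 2↦0, 3↦8} (+57 more)
R1: no valid match — LHS pattern not found

Answer: [R0]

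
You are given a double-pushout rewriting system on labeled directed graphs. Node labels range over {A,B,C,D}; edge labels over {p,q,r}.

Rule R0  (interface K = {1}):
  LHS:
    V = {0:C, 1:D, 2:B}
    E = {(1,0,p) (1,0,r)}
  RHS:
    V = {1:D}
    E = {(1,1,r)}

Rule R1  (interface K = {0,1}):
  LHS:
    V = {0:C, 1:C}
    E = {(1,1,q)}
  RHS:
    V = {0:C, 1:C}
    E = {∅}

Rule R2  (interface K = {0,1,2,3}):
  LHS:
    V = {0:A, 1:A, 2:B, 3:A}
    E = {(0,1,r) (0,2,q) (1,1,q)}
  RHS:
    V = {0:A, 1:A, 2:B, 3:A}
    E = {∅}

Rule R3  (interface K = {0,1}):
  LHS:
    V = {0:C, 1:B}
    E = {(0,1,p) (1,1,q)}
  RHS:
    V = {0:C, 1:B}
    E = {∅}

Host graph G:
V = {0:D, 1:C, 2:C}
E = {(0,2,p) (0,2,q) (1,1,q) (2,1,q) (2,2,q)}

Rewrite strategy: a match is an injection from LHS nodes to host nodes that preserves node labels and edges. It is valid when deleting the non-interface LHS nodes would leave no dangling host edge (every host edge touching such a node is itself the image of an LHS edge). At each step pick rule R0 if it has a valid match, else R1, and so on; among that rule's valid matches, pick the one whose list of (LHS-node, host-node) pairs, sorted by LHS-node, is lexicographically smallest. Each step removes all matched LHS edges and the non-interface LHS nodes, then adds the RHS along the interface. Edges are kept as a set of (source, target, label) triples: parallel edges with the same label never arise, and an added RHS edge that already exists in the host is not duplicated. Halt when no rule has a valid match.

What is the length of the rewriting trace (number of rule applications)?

Answer: 2

Derivation:
[0] host  ⇒  3 nodes, 5 edges  {0-p->2 0-q->2 1-q->1 2-q->1 2-q->2}
[1] R1 @ {0↦1, 1↦2}  ⇒  3 nodes, 4 edges  {0-p->2 0-q->2 1-q->1 2-q->1}
[2] R1 @ {0↦2, 1↦1}  ⇒  3 nodes, 3 edges  {0-p->2 0-q->2 2-q->1}
normal form: no rule applies after step 2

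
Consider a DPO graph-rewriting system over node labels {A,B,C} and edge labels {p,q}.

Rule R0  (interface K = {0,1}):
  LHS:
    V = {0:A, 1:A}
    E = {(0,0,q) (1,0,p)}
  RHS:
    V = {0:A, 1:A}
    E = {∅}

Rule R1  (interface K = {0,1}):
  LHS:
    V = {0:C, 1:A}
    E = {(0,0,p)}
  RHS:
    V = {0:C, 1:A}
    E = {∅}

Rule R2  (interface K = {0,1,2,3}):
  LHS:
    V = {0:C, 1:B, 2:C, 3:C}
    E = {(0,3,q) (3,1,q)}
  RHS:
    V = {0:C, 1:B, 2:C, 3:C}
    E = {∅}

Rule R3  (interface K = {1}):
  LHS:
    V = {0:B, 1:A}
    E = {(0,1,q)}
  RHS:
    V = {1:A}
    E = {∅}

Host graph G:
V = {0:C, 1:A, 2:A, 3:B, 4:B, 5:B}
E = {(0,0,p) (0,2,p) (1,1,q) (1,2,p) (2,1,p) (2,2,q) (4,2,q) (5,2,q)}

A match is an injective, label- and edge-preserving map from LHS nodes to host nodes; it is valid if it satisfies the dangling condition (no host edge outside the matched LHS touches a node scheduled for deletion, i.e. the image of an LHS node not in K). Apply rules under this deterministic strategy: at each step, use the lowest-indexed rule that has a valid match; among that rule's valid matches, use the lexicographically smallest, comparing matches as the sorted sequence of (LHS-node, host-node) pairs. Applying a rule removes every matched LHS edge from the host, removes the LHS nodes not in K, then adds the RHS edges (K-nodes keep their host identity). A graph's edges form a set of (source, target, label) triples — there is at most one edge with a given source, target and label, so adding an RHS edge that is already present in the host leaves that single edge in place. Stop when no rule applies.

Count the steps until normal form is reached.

Answer: 5

Steps:
[0] host  ⇒  6 nodes, 8 edges  {0-p->0 0-p->2 1-q->1 1-p->2 2-p->1 2-q->2 4-q->2 5-q->2}
[1] R0 @ {0↦1, 1↦2}  ⇒  6 nodes, 6 edges  {0-p->0 0-p->2 1-p->2 2-q->2 4-q->2 5-q->2}
[2] R0 @ {0↦2, 1↦1}  ⇒  6 nodes, 4 edges  {0-p->0 0-p->2 4-q->2 5-q->2}
[3] R1 @ {0↦0, 1↦1}  ⇒  6 nodes, 3 edges  {0-p->2 4-q->2 5-q->2}
[4] R3 @ {0↦4, 1↦2}  ⇒  5 nodes, 2 edges  {0-p->2 5-q->2}
[5] R3 @ {0↦5, 1↦2}  ⇒  4 nodes, 1 edges  {0-p->2}
normal form: no rule applies after step 5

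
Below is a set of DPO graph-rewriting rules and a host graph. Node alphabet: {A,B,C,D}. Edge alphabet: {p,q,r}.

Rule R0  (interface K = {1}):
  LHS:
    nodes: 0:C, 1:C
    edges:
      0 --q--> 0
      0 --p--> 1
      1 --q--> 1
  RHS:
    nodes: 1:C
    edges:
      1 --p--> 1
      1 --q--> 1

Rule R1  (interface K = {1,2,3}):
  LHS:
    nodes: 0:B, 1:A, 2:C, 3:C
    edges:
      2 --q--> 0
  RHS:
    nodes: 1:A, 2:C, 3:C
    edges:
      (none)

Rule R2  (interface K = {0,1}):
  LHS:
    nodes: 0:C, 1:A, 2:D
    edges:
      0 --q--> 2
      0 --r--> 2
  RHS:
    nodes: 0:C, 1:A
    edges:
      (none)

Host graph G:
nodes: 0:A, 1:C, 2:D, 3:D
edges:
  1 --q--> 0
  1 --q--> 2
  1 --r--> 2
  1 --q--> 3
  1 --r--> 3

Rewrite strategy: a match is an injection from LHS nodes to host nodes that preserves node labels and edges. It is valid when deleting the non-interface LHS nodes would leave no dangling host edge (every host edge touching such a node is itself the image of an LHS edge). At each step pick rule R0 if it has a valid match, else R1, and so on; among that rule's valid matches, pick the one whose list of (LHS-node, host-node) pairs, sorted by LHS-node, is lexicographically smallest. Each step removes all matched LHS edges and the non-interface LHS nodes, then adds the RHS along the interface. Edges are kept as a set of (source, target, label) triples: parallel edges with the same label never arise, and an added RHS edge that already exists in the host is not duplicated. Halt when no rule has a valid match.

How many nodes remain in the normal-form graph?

Answer: 2

Steps:
start.  V:4 E:5  edges: 1-q->0 1-q->2 1-r->2 1-q->3 1-r->3
1. fire R2 via {0↦1, 1↦0, 2↦2}  →  V:3 E:3  edges: 1-q->0 1-q->3 1-r->3
2. fire R2 via {0↦1, 1↦0, 2↦3}  →  V:2 E:1  edges: 1-q->0
normal form: no rule applies after step 2
NF nodes: {0:A, 1:C}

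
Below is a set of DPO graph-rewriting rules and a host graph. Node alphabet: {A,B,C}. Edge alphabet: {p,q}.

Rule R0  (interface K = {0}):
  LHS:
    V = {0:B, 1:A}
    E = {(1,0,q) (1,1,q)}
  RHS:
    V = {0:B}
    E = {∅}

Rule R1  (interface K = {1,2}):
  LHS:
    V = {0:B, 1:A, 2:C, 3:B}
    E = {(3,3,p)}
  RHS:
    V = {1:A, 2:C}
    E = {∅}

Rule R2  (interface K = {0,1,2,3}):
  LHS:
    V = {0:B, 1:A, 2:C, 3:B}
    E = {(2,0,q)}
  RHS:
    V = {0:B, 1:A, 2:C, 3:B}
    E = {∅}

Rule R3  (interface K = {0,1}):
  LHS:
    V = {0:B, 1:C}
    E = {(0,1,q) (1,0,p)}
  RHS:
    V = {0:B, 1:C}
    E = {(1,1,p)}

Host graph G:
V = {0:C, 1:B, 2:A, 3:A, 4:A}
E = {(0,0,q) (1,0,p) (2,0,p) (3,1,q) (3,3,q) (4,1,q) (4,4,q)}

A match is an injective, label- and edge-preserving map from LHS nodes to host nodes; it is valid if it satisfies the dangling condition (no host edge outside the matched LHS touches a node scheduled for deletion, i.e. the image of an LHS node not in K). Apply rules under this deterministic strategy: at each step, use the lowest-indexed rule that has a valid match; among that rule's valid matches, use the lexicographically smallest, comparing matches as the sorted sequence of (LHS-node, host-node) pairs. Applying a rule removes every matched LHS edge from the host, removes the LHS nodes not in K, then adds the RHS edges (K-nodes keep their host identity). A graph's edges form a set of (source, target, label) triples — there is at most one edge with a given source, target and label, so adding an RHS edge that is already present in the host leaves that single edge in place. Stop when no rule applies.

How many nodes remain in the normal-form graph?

[0] host  ⇒  5 nodes, 7 edges  {0-q->0 1-p->0 2-p->0 3-q->1 3-q->3 4-q->1 4-q->4}
[1] R0 @ {0↦1, 1↦3}  ⇒  4 nodes, 5 edges  {0-q->0 1-p->0 2-p->0 4-q->1 4-q->4}
[2] R0 @ {0↦1, 1↦4}  ⇒  3 nodes, 3 edges  {0-q->0 1-p->0 2-p->0}
final graph: no rule applies after step 2
NF nodes: {0:C, 1:B, 2:A}

Answer: 3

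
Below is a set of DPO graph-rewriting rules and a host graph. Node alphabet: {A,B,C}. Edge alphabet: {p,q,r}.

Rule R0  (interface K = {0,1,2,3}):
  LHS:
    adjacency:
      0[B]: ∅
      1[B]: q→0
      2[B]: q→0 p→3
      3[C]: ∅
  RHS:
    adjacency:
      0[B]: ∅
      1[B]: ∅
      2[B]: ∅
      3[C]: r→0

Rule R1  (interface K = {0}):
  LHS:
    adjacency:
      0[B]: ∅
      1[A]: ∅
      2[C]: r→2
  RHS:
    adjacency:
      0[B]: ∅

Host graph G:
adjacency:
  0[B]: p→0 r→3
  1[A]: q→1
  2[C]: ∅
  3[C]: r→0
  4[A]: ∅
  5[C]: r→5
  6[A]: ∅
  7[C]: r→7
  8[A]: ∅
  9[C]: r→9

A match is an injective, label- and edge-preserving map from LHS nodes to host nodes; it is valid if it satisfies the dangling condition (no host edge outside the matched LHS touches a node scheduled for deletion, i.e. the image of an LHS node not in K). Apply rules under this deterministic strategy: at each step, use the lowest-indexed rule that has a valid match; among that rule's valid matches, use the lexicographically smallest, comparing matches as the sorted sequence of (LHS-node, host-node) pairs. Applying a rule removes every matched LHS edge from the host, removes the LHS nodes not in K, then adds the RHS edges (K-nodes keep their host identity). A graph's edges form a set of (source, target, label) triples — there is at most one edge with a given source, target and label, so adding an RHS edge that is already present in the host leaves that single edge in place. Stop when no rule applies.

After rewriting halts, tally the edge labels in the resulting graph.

Answer: p:1 q:1 r:2

Steps:
[0] host  ⇒  10 nodes, 7 edges  {0-p->0 0-r->3 1-q->1 3-r->0 5-r->5 7-r->7 9-r->9}
[1] R1 @ {0↦0, 1↦4, 2↦5}  ⇒  8 nodes, 6 edges  {0-p->0 0-r->3 1-q->1 3-r->0 7-r->7 9-r->9}
[2] R1 @ {0↦0, 1↦6, 2↦7}  ⇒  6 nodes, 5 edges  {0-p->0 0-r->3 1-q->1 3-r->0 9-r->9}
[3] R1 @ {0↦0, 1↦8, 2↦9}  ⇒  4 nodes, 4 edges  {0-p->0 0-r->3 1-q->1 3-r->0}
final graph: no rule applies after step 3
NF edges: [(0, 0, 'p'), (0, 3, 'r'), (1, 1, 'q'), (3, 0, 'r')]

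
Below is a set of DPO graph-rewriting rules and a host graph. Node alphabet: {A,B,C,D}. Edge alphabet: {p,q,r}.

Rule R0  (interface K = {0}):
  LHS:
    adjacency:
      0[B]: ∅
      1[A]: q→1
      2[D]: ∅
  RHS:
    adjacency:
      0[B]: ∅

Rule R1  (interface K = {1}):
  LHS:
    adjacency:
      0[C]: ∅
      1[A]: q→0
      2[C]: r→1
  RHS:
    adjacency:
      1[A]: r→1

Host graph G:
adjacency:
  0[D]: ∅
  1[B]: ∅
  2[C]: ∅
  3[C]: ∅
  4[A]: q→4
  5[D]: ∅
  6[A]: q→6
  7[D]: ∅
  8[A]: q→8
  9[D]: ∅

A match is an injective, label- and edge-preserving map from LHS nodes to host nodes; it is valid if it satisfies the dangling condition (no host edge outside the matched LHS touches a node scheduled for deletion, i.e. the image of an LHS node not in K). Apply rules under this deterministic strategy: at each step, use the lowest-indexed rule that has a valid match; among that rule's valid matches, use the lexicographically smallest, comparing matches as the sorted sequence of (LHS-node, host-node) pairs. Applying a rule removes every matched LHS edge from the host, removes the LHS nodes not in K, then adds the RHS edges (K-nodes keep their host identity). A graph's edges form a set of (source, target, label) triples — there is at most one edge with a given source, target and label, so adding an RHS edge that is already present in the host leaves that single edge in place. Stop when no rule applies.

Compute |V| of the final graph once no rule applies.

Answer: 4

Rewrite trace:
initial: |V|=10 |E|=3  E = 4-q->4 6-q->6 8-q->8
step 1: apply R0 at {0↦1, 1↦4, 2↦0}  → |V|=8 |E|=2  E = 6-q->6 8-q->8
step 2: apply R0 at {0↦1, 1↦6, 2↦5}  → |V|=6 |E|=1  E = 8-q->8
step 3: apply R0 at {0↦1, 1↦8, 2↦7}  → |V|=4 |E|=0  E = ∅
halt: no rule applies after step 3
NF nodes: {1:B, 2:C, 3:C, 9:D}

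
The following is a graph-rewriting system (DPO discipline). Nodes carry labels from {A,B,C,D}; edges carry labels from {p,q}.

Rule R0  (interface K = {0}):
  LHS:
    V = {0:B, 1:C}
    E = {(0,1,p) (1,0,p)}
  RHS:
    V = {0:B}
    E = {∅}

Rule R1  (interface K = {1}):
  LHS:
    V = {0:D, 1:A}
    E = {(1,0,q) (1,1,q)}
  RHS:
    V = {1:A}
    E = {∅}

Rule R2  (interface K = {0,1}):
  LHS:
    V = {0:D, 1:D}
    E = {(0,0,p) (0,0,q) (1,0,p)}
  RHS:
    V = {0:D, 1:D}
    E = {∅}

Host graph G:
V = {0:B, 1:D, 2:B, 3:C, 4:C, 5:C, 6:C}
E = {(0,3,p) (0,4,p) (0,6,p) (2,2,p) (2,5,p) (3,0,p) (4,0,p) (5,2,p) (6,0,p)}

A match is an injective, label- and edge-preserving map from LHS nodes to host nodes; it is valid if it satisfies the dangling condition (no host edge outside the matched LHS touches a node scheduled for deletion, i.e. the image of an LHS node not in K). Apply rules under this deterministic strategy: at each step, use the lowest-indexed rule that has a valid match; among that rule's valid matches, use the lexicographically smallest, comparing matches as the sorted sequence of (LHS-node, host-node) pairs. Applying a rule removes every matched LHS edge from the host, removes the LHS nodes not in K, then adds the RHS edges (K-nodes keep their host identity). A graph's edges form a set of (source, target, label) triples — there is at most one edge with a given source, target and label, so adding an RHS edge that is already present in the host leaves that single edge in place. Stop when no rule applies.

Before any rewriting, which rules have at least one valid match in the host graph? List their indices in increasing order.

Answer: [R0]

Derivation:
R0: 4 valid matches — {0↦0, 1↦3}, {0↦0, 1↦4}, {0↦0, 1↦6} (+1 more)
R1: no valid match — LHS pattern not found
R2: no valid match — LHS pattern not found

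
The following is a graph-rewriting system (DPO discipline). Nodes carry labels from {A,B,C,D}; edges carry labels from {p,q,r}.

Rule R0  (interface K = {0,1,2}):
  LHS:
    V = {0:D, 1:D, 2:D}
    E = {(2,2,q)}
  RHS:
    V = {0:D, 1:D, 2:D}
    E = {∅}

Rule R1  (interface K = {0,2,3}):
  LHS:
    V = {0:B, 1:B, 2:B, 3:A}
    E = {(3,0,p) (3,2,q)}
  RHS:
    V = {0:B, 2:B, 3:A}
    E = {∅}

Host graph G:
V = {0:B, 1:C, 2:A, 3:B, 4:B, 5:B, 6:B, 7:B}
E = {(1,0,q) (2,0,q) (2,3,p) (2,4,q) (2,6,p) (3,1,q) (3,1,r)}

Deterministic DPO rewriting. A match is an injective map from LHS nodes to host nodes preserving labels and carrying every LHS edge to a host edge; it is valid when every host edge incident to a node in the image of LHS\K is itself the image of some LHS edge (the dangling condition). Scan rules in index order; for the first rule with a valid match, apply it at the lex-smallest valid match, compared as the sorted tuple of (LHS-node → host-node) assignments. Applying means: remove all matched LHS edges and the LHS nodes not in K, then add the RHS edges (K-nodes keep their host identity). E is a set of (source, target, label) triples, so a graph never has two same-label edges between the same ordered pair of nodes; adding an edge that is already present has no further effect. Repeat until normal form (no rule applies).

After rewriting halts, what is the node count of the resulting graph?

start.  V:8 E:7  edges: 1-q->0 2-q->0 2-p->3 2-q->4 2-p->6 3-q->1 3-r->1
1. fire R1 via {0↦3, 1↦5, 2↦0, 3↦2}  →  V:7 E:5  edges: 1-q->0 2-q->4 2-p->6 3-q->1 3-r->1
2. fire R1 via {0↦6, 1↦7, 2↦4, 3↦2}  →  V:6 E:3  edges: 1-q->0 3-q->1 3-r->1
halt: no rule applies after step 2
NF nodes: {0:B, 1:C, 2:A, 3:B, 4:B, 6:B}

Answer: 6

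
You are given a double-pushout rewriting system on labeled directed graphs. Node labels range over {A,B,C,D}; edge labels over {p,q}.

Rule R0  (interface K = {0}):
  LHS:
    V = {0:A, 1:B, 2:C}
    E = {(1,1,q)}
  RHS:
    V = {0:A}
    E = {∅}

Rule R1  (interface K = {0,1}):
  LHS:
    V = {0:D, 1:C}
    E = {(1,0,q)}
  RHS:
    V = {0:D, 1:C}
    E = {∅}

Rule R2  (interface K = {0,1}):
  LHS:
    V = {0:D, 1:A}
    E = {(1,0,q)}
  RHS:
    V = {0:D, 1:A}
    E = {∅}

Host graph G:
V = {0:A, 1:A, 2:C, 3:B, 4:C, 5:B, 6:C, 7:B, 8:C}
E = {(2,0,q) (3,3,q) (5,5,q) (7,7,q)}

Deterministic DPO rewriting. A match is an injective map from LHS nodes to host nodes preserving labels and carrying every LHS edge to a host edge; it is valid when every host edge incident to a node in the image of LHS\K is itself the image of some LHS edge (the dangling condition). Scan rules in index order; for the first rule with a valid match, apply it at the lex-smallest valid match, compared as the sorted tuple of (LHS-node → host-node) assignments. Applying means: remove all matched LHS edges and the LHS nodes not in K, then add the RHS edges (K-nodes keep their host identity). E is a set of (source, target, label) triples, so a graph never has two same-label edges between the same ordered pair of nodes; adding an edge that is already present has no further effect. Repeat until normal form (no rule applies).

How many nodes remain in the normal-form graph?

start.  V:9 E:4  edges: 2-q->0 3-q->3 5-q->5 7-q->7
1. fire R0 via {0↦0, 1↦3, 2↦4}  →  V:7 E:3  edges: 2-q->0 5-q->5 7-q->7
2. fire R0 via {0↦0, 1↦5, 2↦6}  →  V:5 E:2  edges: 2-q->0 7-q->7
3. fire R0 via {0↦0, 1↦7, 2↦8}  →  V:3 E:1  edges: 2-q->0
normal form: no rule applies after step 3
NF nodes: {0:A, 1:A, 2:C}

Answer: 3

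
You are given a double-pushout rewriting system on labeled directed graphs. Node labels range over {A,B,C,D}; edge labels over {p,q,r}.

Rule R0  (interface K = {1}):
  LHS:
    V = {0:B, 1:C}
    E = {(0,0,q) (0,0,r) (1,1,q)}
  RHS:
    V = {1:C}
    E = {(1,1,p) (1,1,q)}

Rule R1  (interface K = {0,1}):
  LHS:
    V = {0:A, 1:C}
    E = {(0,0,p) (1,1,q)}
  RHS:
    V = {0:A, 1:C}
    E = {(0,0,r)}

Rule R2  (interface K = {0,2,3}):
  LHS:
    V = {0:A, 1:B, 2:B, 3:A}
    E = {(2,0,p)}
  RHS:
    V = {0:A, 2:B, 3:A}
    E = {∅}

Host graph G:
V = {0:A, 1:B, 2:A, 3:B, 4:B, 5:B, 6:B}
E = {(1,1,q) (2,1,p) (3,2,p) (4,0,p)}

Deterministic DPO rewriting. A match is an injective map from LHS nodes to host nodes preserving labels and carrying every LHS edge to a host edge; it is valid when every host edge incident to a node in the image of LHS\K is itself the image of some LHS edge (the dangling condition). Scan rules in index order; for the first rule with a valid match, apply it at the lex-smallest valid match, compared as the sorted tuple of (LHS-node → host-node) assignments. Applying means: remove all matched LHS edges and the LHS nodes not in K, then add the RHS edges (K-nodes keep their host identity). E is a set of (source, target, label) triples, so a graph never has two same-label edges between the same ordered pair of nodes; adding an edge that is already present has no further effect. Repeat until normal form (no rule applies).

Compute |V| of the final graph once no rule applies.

Answer: 5

Derivation:
start.  V:7 E:4  edges: 1-q->1 2-p->1 3-p->2 4-p->0
1. fire R2 via {0↦0, 1↦5, 2↦4, 3↦2}  →  V:6 E:3  edges: 1-q->1 2-p->1 3-p->2
2. fire R2 via {0↦2, 1↦4, 2↦3, 3↦0}  →  V:5 E:2  edges: 1-q->1 2-p->1
halt: no rule applies after step 2
NF nodes: {0:A, 1:B, 2:A, 3:B, 6:B}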